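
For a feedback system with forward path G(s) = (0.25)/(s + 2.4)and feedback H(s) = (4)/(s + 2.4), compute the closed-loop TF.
Closed-loop T = G/(1+GH).
Numerator: G_num * H_den = 0.25*s + 0.6.
Denominator: G_den * H_den + G_num * H_num = (s^2 + 4.8*s + 5.76) + (1) = s^2 + 4.8*s + 6.76.
T(s) = (0.25*s + 0.6)/(s^2 + 4.8*s + 6.76)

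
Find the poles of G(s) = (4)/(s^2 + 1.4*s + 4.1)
Set denominator = 0: s^2 + 1.4*s + 4.1 = 0 → Poles: -0.7 + 1.9j, -0.7 - 1.9j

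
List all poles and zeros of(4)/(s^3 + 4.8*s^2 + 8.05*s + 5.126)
Set denominator = 0: s^3 + 4.8*s^2 + 8.05*s + 5.126 = (s + 2.2)(s^2 + 2.6*s + 2.33) = 0 → Poles: -1.3 + 0.8j, -1.3 - 0.8j, -2.2
Numerator is a nonzero constant (4) → Zeros: none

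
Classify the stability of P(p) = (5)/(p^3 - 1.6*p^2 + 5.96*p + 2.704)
Denominator: p^3 - 1.6*p^2 + 5.96*p + 2.704 = (p + 0.4)(p^2 - 2*p + 6.76). Poles: -0.4, 1 + 2.4j, 1 - 2.4j. Unstable (2 pole(s) in RHP)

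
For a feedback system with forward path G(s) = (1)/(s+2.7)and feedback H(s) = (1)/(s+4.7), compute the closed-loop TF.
Closed-loop T = G/(1+GH).
Numerator: G_num * H_den = s + 4.7.
Denominator: G_den * H_den + G_num * H_num = (s^2 + 7.4*s + 12.69) + (1) = s^2 + 7.4*s + 13.69.
T(s) = (s + 4.7)/(s^2 + 7.4*s + 13.69)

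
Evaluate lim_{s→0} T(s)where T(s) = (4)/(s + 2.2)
DC gain = T(0) = num(0)/den(0) = 4/2.2 = 1.818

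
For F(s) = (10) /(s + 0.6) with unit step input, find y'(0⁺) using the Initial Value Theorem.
IVT: y'(0⁺) = lim_{s→∞} s²·Y(s) = lim_{s→∞} s·F(s).
deg(num) = 0, deg(den) = 1, relative degree = 1, so s·F(s) → (leading num)/(leading den) = 10/1 = 10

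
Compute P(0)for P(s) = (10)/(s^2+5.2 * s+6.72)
DC gain = P(0) = num(0)/den(0) = 10/6.72 = 1.488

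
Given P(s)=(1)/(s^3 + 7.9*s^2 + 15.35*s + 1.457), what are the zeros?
Numerator is a nonzero constant (1) → Zeros: none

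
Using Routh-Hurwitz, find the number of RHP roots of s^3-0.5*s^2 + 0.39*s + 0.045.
Routh array:
s^3: [1, 0.39]; s^2: [-0.5, 0.045]; s^1: [0.48]; s^0: [0.045]
First column: [1, -0.5, 0.48, 0.045]. Sign changes = RHP roots = 2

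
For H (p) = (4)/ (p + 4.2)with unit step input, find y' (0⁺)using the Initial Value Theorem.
IVT: y'(0⁺) = lim_{p→∞} p²·Y(p) = lim_{p→∞} p·H(p).
deg(num) = 0, deg(den) = 1, relative degree = 1, so p·H(p) → (leading num)/(leading den) = 4/1 = 4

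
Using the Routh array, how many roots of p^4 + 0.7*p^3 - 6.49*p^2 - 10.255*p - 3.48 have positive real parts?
Routh array:
p^4: [1, -6.49, -3.48]; p^3: [0.7, -10.255]; p^2: [8.16, -3.48]; p^1: [-9.95647]; p^0: [-3.48]
First column: [1, 0.7, 8.16, -9.95647, -3.48]. Sign changes = RHP roots = 1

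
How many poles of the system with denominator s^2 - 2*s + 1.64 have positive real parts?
Poles: 1 + 0.8j, 1 - 0.8j. RHP poles (Re>0): 2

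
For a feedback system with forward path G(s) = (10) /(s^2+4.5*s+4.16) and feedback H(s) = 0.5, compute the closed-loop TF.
Closed-loop T = G/(1+GH).
Numerator: G_num * H_den = 10.
Denominator: G_den * H_den + G_num * H_num = (s^2 + 4.5*s + 4.16) + (5) = s^2 + 4.5*s + 9.16.
T(s) = (10)/(s^2 + 4.5*s + 9.16)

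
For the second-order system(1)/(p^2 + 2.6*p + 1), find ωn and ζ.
Standard form: ωn²/(p²+2ζωn·p+ωn²).
const=1=ωn² → ωn=1, p coeff=2.6=2ζωn → ζ=1.3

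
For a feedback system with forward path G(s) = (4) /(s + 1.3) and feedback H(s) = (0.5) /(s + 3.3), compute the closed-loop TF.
Closed-loop T = G/(1+GH).
Numerator: G_num * H_den = 4*s + 13.2.
Denominator: G_den * H_den + G_num * H_num = (s^2 + 4.6*s + 4.29) + (2) = s^2 + 4.6*s + 6.29.
T(s) = (4*s + 13.2)/(s^2 + 4.6*s + 6.29)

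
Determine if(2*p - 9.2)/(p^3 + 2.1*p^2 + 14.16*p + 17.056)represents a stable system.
Denominator: p^3 + 2.1*p^2 + 14.16*p + 17.056 = (p + 1.3)(p^2 + 0.8*p + 13.12). Poles: -0.4 + 3.6j, -0.4 - 3.6j, -1.3. All Re(p)<0: Yes (stable)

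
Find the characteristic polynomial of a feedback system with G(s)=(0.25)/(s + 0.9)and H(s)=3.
Characteristic poly = G_den * H_den + G_num * H_num = (s + 0.9) + (0.75) = s + 1.65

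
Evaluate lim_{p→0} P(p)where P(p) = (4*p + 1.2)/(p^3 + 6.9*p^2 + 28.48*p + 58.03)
DC gain = P(0) = num(0)/den(0) = 1.2/58.03 = 0.02068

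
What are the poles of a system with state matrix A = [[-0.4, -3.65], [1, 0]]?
Eigenvalues solve det(λI - A) = 0.
Characteristic polynomial: λ^2 + 0.4*λ + 3.65 = 0.
Roots: -0.2 + 1.9j, -0.2 - 1.9j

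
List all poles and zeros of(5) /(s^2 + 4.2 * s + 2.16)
Set denominator = 0: s^2 + 4.2*s + 2.16 = (s + 3.6)(s + 0.6) = 0 → Poles: -0.6, -3.6
Numerator is a nonzero constant (5) → Zeros: none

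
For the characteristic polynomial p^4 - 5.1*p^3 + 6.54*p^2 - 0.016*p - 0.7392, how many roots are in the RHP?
p^4 - 5.1*p^3 + 6.54*p^2 - 0.016*p - 0.7392 = (p - 2.8)(p - 2.2)(p - 0.4)(p + 0.3). Poles: -0.3, 0.4, 2.2, 2.8. RHP poles (Re>0): 3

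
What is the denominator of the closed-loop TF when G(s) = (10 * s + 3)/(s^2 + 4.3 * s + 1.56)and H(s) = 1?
Characteristic poly = G_den * H_den + G_num * H_num = (s^2 + 4.3*s + 1.56) + (10*s + 3) = s^2 + 14.3*s + 4.56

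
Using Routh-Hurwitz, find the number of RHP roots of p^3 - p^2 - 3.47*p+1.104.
Routh array:
p^3: [1, -3.47]; p^2: [-1, 1.104]; p^1: [-2.366]; p^0: [1.104]
First column: [1, -1, -2.366, 1.104]. Sign changes = RHP roots = 2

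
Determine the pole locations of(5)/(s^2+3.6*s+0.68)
Set denominator = 0: s^2 + 3.6*s + 0.68 = (s + 0.2)(s + 3.4) = 0 → Poles: -0.2, -3.4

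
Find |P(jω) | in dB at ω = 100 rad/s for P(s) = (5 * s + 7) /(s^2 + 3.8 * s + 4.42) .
Substitute s = j*100: P(j100) = 0.00119964 - 0.0499765j.
|P(j100)| = sqrt(Re² + Im²) = 0.04999.
20*log₁₀(0.04999) = -26.02 dB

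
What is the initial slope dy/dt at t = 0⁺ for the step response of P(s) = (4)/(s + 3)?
IVT: y'(0⁺) = lim_{s→∞} s²·Y(s) = lim_{s→∞} s·P(s).
deg(num) = 0, deg(den) = 1, relative degree = 1, so s·P(s) → (leading num)/(leading den) = 4/1 = 4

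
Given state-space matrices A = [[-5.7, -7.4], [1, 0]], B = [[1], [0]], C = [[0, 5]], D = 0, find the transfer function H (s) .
H(s) = C(sI - A)⁻¹B + D.
Characteristic polynomial det(sI - A) = s^2 + 5.7*s + 7.4.
Numerator from C·adj(sI-A)·B + D·det(sI-A) = 5.
H(s) = (5)/(s^2 + 5.7*s + 7.4)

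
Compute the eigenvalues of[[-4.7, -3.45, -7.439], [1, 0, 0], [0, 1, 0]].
Eigenvalues solve det(λI - A) = 0.
Characteristic polynomial: λ^3 + 4.7*λ^2 + 3.45*λ + 7.439 = 0.
Factor: (λ + 4.3)(λ^2 + 0.4*λ + 1.73) = 0.
Roots: -0.2 + 1.3j, -0.2 - 1.3j, -4.3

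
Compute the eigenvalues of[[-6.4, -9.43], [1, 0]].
Eigenvalues solve det(λI - A) = 0.
Characteristic polynomial: λ^2 + 6.4*λ + 9.43 = 0.
Factor: (λ + 4.1)(λ + 2.3) = 0.
Roots: -2.3, -4.1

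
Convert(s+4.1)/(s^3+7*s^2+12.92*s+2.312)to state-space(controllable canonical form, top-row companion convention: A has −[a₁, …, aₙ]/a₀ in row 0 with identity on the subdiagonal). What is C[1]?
Reachable canonical form: C = numerator coefficients (right-aligned, zero-padded to length n).
num = s + 4.1, C = [[0, 1, 4.1]].
C[1] = 1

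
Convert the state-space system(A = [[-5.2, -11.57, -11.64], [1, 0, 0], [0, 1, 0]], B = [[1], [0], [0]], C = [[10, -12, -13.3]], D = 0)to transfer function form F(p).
F(p) = C(pI - A)⁻¹B + D.
Characteristic polynomial det(pI - A) = p^3 + 5.2*p^2 + 11.57*p + 11.64.
Numerator from C·adj(pI-A)·B + D·det(pI-A) = 10*p^2 - 12*p - 13.3.
F(p) = (10*p^2 - 12*p - 13.3)/(p^3 + 5.2*p^2 + 11.57*p + 11.64)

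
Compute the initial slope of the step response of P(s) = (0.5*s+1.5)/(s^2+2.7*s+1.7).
IVT: y'(0⁺) = lim_{s→∞} s²·Y(s) = lim_{s→∞} s·P(s).
deg(num) = 1, deg(den) = 2, relative degree = 1, so s·P(s) → (leading num)/(leading den) = 0.5/1 = 0.5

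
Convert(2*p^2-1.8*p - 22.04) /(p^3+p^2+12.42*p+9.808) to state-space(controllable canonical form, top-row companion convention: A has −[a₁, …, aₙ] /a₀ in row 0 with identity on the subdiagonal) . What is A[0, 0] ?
Reachable canonical form for den = p^3 + p^2 + 12.42*p + 9.808: top row of A = -[a₁,a₂,...,aₙ]/a₀, ones on the subdiagonal, zeros elsewhere.
A = [[-1, -12.42, -9.808], [1, 0, 0], [0, 1, 0]].
A[0,0] = -1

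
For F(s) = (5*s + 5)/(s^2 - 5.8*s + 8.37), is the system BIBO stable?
Denominator: s^2 - 5.8*s + 8.37 = (s - 2.7)(s - 3.1). Poles: 2.7, 3.1. All Re(p)<0: No (unstable)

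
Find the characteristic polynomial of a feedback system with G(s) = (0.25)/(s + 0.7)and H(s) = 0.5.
Characteristic poly = G_den * H_den + G_num * H_num = (s + 0.7) + (0.125) = s + 0.825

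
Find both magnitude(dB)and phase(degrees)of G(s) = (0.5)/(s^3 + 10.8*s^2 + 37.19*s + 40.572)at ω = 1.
Substitute s = j*1: G(j1) = 0.00677842 - 0.00823965j.
|G| = 20*log₁₀(sqrt(Re²+Im²)) = -39.44 dB.
∠G = atan2(Im, Re) = -50.56°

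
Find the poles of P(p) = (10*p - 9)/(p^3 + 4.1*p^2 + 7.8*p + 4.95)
Set denominator = 0: p^3 + 4.1*p^2 + 7.8*p + 4.95 = (p + 1.1)(p^2 + 3*p + 4.5) = 0 → Poles: -1.1, -1.5 + 1.5j, -1.5 - 1.5j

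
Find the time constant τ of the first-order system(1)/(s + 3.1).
First-order system: τ = -1/pole. Pole = -3.1. τ = -1/(-3.1) = 0.3226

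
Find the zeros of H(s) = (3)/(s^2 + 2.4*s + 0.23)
Numerator is a nonzero constant (3) → Zeros: none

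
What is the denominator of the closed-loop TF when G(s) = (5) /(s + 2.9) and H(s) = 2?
Characteristic poly = G_den * H_den + G_num * H_num = (s + 2.9) + (10) = s + 12.9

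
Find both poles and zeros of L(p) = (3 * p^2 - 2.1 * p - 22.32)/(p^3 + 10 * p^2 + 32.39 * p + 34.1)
Set denominator = 0: p^3 + 10*p^2 + 32.39*p + 34.1 = (p + 3.1)(p + 2.5)(p + 4.4) = 0 → Poles: -2.5, -3.1, -4.4
Set numerator = 0: 3*p^2 - 2.1*p - 22.32 = 3*(p + 2.4)(p - 3.1) = 0 → Zeros: -2.4, 3.1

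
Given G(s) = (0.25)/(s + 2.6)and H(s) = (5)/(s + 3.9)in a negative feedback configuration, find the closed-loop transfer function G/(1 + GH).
Closed-loop T = G/(1+GH).
Numerator: G_num * H_den = 0.25*s + 0.975.
Denominator: G_den * H_den + G_num * H_num = (s^2 + 6.5*s + 10.14) + (1.25) = s^2 + 6.5*s + 11.39.
T(s) = (0.25*s + 0.975)/(s^2 + 6.5*s + 11.39)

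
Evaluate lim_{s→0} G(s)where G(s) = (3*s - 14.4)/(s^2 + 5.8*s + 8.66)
DC gain = G(0) = num(0)/den(0) = -14.4/8.66 = -1.663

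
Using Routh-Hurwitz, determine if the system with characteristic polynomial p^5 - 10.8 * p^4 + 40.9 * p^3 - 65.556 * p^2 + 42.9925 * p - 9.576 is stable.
Routh array:
p^5: [1, 40.9, 42.9925]; p^4: [-10.8, -65.556, -9.576]; p^3: [34.83, 42.1058]; p^2: [-52.4999, -9.576]; p^1: [35.7528]; p^0: [-9.576]
First column: [1, -10.8, 34.83, -52.4999, 35.7528, -9.576]. Sign changes = 5.
No, unstable (5 RHP root(s))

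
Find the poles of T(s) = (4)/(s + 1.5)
Set denominator = 0: s + 1.5 = 0 → Poles: -1.5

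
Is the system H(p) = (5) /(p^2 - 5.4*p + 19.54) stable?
Denominator: p^2 - 5.4*p + 19.54. Poles: 2.7 + 3.5j, 2.7 - 3.5j. All Re(p)<0: No (unstable)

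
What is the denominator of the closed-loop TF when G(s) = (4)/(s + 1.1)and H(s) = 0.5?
Characteristic poly = G_den * H_den + G_num * H_num = (s + 1.1) + (2) = s + 3.1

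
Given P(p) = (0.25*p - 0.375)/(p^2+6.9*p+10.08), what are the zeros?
Set numerator = 0: 0.25*p - 0.375 = 0 → Zeros: 1.5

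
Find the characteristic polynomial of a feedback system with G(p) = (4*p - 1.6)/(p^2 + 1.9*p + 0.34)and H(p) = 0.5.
Characteristic poly = G_den * H_den + G_num * H_num = (p^2 + 1.9*p + 0.34) + (2*p - 0.8) = p^2 + 3.9*p - 0.46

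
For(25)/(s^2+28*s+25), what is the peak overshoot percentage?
Standard form: ωn²/(s²+2ζωn·s+ωn²) → ωn = 5, ζ = 2.8.
ζ ≥ 1, so the response is non-oscillatory: peak overshoot = 0%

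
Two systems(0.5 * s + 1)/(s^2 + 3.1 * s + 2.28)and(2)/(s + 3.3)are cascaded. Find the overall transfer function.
Series: H = H₁ · H₂ = (n₁·n₂)/(d₁·d₂).
Num: n₁·n₂ = s + 2. Den: d₁·d₂ = s^3 + 6.4*s^2 + 12.51*s + 7.524.
H(s) = (s + 2)/(s^3 + 6.4*s^2 + 12.51*s + 7.524)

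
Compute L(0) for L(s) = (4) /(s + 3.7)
DC gain = L(0) = num(0)/den(0) = 4/3.7 = 1.081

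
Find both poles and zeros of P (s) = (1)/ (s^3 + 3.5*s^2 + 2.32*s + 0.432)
Set denominator = 0: s^3 + 3.5*s^2 + 2.32*s + 0.432 = (s + 0.4)(s + 0.4)(s + 2.7) = 0 → Poles: -0.4, -0.4, -2.7
Numerator is a nonzero constant (1) → Zeros: none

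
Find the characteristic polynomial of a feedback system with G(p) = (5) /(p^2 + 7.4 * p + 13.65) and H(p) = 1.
Characteristic poly = G_den * H_den + G_num * H_num = (p^2 + 7.4*p + 13.65) + (5) = p^2 + 7.4*p + 18.65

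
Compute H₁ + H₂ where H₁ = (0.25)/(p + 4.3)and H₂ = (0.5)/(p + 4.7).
Parallel: H = H₁ + H₂ = (n₁·d₂ + n₂·d₁)/(d₁·d₂).
n₁·d₂ = 0.25*p + 1.175. n₂·d₁ = 0.5*p + 2.15. Sum = 0.75*p + 3.325. d₁·d₂ = p^2 + 9*p + 20.21.
H(p) = (0.75*p + 3.325)/(p^2 + 9*p + 20.21)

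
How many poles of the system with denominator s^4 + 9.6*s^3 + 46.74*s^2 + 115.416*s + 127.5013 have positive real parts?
s^4 + 9.6*s^3 + 46.74*s^2 + 115.416*s + 127.5013 = (s^2 + 5*s + 8.21)(s^2 + 4.6*s + 15.53). Poles: -2.3 + 3.2j, -2.3 - 3.2j, -2.5 + 1.4j, -2.5 - 1.4j. RHP poles (Re>0): 0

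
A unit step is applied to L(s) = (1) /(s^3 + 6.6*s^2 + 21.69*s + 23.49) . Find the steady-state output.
FVT: lim_{t→∞} y(t) = lim_{s→0} s*Y(s) where Y(s) = L(s)/s.
= lim_{s→0} L(s) = L(0) = num(0)/den(0) = 1/23.49 = 0.04257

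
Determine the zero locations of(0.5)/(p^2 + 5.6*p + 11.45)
Numerator is a nonzero constant (0.5) → Zeros: none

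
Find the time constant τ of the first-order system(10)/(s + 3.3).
First-order system: τ = -1/pole. Pole = -3.3. τ = -1/(-3.3) = 0.303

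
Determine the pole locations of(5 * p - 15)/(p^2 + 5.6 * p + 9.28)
Set denominator = 0: p^2 + 5.6*p + 9.28 = 0 → Poles: -2.8 + 1.2j, -2.8 - 1.2j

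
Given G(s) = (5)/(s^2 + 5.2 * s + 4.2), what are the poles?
Set denominator = 0: s^2 + 5.2*s + 4.2 = (s + 1)(s + 4.2) = 0 → Poles: -1, -4.2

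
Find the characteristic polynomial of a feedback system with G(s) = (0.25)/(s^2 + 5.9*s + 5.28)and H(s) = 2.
Characteristic poly = G_den * H_den + G_num * H_num = (s^2 + 5.9*s + 5.28) + (0.5) = s^2 + 5.9*s + 5.78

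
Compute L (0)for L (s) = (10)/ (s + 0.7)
DC gain = L(0) = num(0)/den(0) = 10/0.7 = 14.29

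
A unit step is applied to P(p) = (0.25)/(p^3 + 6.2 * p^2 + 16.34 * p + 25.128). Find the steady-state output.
FVT: lim_{t→∞} y(t) = lim_{p→0} p*Y(p) where Y(p) = P(p)/p.
= lim_{p→0} P(p) = P(0) = num(0)/den(0) = 0.25/25.128 = 0.009949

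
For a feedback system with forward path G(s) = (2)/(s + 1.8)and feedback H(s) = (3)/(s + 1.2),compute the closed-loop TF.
Closed-loop T = G/(1+GH).
Numerator: G_num * H_den = 2*s + 2.4.
Denominator: G_den * H_den + G_num * H_num = (s^2 + 3*s + 2.16) + (6) = s^2 + 3*s + 8.16.
T(s) = (2*s + 2.4)/(s^2 + 3*s + 8.16)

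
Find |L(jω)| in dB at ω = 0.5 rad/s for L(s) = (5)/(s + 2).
Substitute s = j*0.5: L(j0.5) = 2.35294 - 0.588235j.
|L(j0.5)| = sqrt(Re² + Im²) = 2.425.
20*log₁₀(2.425) = 7.70 dB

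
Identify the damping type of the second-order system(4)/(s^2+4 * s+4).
Standard form: ωn²/(s²+2ζωn·s+ωn²) gives ωn=2, ζ=1.
Critically damped (ζ = 1)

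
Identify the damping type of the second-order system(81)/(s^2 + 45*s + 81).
Standard form: ωn²/(s²+2ζωn·s+ωn²) gives ωn=9, ζ=2.5.
Overdamped (ζ = 2.5 > 1)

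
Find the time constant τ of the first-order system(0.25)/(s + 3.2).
First-order system: τ = -1/pole. Pole = -3.2. τ = -1/(-3.2) = 0.3125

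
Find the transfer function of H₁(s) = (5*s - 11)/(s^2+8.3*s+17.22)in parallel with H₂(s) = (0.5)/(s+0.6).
Parallel: H = H₁ + H₂ = (n₁·d₂ + n₂·d₁)/(d₁·d₂).
n₁·d₂ = 5*s^2 - 8*s - 6.6. n₂·d₁ = 0.5*s^2 + 4.15*s + 8.61. Sum = 5.5*s^2 - 3.85*s + 2.01. d₁·d₂ = s^3 + 8.9*s^2 + 22.2*s + 10.332.
H(s) = (5.5*s^2 - 3.85*s + 2.01)/(s^3 + 8.9*s^2 + 22.2*s + 10.332)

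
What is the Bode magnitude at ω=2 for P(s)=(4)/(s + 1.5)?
Substitute s = j*2: P(j2) = 0.96 - 1.28j.
|P(j2)| = sqrt(Re² + Im²) = 1.6.
20*log₁₀(1.6) = 4.08 dB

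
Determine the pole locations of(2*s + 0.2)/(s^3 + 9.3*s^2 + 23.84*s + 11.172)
Set denominator = 0: s^3 + 9.3*s^2 + 23.84*s + 11.172 = (s + 3.8)(s + 4.9)(s + 0.6) = 0 → Poles: -0.6, -3.8, -4.9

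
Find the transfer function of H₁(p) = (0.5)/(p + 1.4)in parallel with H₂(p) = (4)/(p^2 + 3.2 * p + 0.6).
Parallel: H = H₁ + H₂ = (n₁·d₂ + n₂·d₁)/(d₁·d₂).
n₁·d₂ = 0.5*p^2 + 1.6*p + 0.3. n₂·d₁ = 4*p + 5.6. Sum = 0.5*p^2 + 5.6*p + 5.9. d₁·d₂ = p^3 + 4.6*p^2 + 5.08*p + 0.84.
H(p) = (0.5*p^2 + 5.6*p + 5.9)/(p^3 + 4.6*p^2 + 5.08*p + 0.84)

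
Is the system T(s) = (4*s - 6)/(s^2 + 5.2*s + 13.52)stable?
Denominator: s^2 + 5.2*s + 13.52. Poles: -2.6 + 2.6j, -2.6 - 2.6j. All Re(p)<0: Yes (stable)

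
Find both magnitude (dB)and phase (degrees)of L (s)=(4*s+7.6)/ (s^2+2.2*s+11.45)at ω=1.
Substitute s = j*1: L(j1) = 0.773571 + 0.219918j.
|L| = 20*log₁₀(sqrt(Re²+Im²)) = -1.89 dB.
∠L = atan2(Im, Re) = 15.87°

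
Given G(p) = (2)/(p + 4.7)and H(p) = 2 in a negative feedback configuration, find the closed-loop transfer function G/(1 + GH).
Closed-loop T = G/(1+GH).
Numerator: G_num * H_den = 2.
Denominator: G_den * H_den + G_num * H_num = (p + 4.7) + (4) = p + 8.7.
T(p) = (2)/(p + 8.7)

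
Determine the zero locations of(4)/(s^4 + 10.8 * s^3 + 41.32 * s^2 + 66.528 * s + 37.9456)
Numerator is a nonzero constant (4) → Zeros: none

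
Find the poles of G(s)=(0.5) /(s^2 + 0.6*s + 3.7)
Set denominator = 0: s^2 + 0.6*s + 3.7 = 0 → Poles: -0.3 + 1.9j, -0.3 - 1.9j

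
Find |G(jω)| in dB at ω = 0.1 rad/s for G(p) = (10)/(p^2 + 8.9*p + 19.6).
Substitute p = j*0.1: G(j0.1) = 0.509413 - 0.0231433j.
|G(j0.1)| = sqrt(Re² + Im²) = 0.5099.
20*log₁₀(0.5099) = -5.85 dB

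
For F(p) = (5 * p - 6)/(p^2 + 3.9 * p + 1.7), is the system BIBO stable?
Denominator: p^2 + 3.9*p + 1.7 = (p + 0.5)(p + 3.4). Poles: -0.5, -3.4. All Re(p)<0: Yes (stable)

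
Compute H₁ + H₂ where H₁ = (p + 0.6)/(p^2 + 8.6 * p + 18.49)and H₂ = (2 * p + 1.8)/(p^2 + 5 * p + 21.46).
Parallel: H = H₁ + H₂ = (n₁·d₂ + n₂·d₁)/(d₁·d₂).
n₁·d₂ = p^3 + 5.6*p^2 + 24.46*p + 12.876. n₂·d₁ = 2*p^3 + 19*p^2 + 52.46*p + 33.282. Sum = 3*p^3 + 24.6*p^2 + 76.92*p + 46.158. d₁·d₂ = p^4 + 13.6*p^3 + 82.95*p^2 + 277.006*p + 396.7954.
H(p) = (3*p^3 + 24.6*p^2 + 76.92*p + 46.158)/(p^4 + 13.6*p^3 + 82.95*p^2 + 277.006*p + 396.7954)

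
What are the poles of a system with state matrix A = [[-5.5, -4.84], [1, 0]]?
Eigenvalues solve det(λI - A) = 0.
Characteristic polynomial: λ^2 + 5.5*λ + 4.84 = 0.
Factor: (λ + 1.1)(λ + 4.4) = 0.
Roots: -1.1, -4.4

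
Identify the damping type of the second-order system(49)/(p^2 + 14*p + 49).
Standard form: ωn²/(p²+2ζωn·p+ωn²) gives ωn=7, ζ=1.
Critically damped (ζ = 1)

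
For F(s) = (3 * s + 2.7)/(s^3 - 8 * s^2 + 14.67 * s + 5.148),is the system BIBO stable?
Denominator: s^3 - 8*s^2 + 14.67*s + 5.148 = (s - 3.9)(s + 0.3)(s - 4.4). Poles: -0.3, 3.9, 4.4. All Re(p)<0: No (unstable)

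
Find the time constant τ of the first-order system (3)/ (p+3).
First-order system: τ = -1/pole. Pole = -3. τ = -1/(-3) = 0.3333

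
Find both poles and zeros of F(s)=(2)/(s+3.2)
Set denominator = 0: s + 3.2 = 0 → Poles: -3.2
Numerator is a nonzero constant (2) → Zeros: none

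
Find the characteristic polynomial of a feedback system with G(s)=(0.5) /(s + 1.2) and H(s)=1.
Characteristic poly = G_den * H_den + G_num * H_num = (s + 1.2) + (0.5) = s + 1.7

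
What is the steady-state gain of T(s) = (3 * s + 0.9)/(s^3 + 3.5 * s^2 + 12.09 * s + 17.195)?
DC gain = T(0) = num(0)/den(0) = 0.9/17.195 = 0.05234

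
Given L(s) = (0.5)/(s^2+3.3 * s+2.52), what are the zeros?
Numerator is a nonzero constant (0.5) → Zeros: none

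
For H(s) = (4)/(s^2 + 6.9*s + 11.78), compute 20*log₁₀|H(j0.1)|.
Substitute s = j*0.1: H(j0.1) = 0.338683 - 0.0198548j.
|H(j0.1)| = sqrt(Re² + Im²) = 0.3393.
20*log₁₀(0.3393) = -9.39 dB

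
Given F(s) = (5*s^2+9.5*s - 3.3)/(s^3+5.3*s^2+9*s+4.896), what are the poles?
Set denominator = 0: s^3 + 5.3*s^2 + 9*s + 4.896 = (s + 1.2)(s + 2.4)(s + 1.7) = 0 → Poles: -1.2, -1.7, -2.4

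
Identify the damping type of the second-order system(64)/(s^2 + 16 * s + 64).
Standard form: ωn²/(s²+2ζωn·s+ωn²) gives ωn=8, ζ=1.
Critically damped (ζ = 1)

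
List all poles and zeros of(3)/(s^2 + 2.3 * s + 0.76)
Set denominator = 0: s^2 + 2.3*s + 0.76 = (s + 0.4)(s + 1.9) = 0 → Poles: -0.4, -1.9
Numerator is a nonzero constant (3) → Zeros: none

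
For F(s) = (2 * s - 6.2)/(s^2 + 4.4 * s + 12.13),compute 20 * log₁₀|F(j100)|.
Substitute s = j*100: F(j100) = 0.00149998 - 0.0199582j.
|F(j100)| = sqrt(Re² + Im²) = 0.02001.
20*log₁₀(0.02001) = -33.97 dB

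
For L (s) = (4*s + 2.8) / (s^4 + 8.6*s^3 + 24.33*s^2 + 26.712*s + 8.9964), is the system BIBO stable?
Denominator: s^4 + 8.6*s^3 + 24.33*s^2 + 26.712*s + 8.9964 = (s + 2.1)(s + 1.7)(s + 0.6)(s + 4.2). Poles: -0.6, -1.7, -2.1, -4.2. All Re(p)<0: Yes (stable)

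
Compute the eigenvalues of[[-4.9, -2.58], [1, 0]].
Eigenvalues solve det(λI - A) = 0.
Characteristic polynomial: λ^2 + 4.9*λ + 2.58 = 0.
Factor: (λ + 4.3)(λ + 0.6) = 0.
Roots: -0.6, -4.3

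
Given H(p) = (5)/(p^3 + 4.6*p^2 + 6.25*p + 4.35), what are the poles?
Set denominator = 0: p^3 + 4.6*p^2 + 6.25*p + 4.35 = (p + 3)(p^2 + 1.6*p + 1.45) = 0 → Poles: -0.8 + 0.9j, -0.8 - 0.9j, -3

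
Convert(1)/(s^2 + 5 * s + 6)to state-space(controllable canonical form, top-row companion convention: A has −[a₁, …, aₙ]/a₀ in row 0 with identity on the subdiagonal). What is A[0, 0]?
Reachable canonical form for den = s^2 + 5*s + 6: top row of A = -[a₁,a₂,...,aₙ]/a₀, ones on the subdiagonal, zeros elsewhere.
A = [[-5, -6], [1, 0]].
A[0,0] = -5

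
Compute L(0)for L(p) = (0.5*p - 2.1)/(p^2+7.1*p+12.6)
DC gain = L(0) = num(0)/den(0) = -2.1/12.6 = -0.1667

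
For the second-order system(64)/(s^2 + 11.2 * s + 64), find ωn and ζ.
Standard form: ωn²/(s²+2ζωn·s+ωn²).
const=64=ωn² → ωn=8, s coeff=11.2=2ζωn → ζ=0.7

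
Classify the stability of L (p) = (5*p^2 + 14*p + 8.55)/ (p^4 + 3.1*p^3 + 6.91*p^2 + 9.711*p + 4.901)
Denominator: p^4 + 3.1*p^3 + 6.91*p^2 + 9.711*p + 4.901 = (p + 1.3)(p + 1)(p^2 + 0.8*p + 3.77). Poles: -0.4 + 1.9j, -0.4 - 1.9j, -1, -1.3. Stable (all poles in LHP)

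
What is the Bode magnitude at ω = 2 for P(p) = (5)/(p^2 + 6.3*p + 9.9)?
Substitute p = j*2: P(j2) = 0.1524 - 0.325464j.
|P(j2)| = sqrt(Re² + Im²) = 0.3594.
20*log₁₀(0.3594) = -8.89 dB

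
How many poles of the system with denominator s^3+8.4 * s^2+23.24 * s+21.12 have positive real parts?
s^3 + 8.4*s^2 + 23.24*s + 21.12 = (s + 3)(s + 2.2)(s + 3.2). Poles: -2.2, -3, -3.2. RHP poles (Re>0): 0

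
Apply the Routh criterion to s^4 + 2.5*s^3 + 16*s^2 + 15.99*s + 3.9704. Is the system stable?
Routh array:
s^4: [1, 16, 3.9704]; s^3: [2.5, 15.99]; s^2: [9.604, 3.9704]; s^1: [14.9565]; s^0: [3.9704]
First column: [1, 2.5, 9.604, 14.9565, 3.9704]. Sign changes = 0.
Yes, stable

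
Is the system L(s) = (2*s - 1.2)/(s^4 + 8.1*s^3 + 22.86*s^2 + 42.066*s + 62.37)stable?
Denominator: s^4 + 8.1*s^3 + 22.86*s^2 + 42.066*s + 62.37 = (s + 3.3)(s + 4.2)(s^2 + 0.6*s + 4.5). Poles: -0.3 + 2.1j, -0.3 - 2.1j, -3.3, -4.2. All Re(p)<0: Yes (stable)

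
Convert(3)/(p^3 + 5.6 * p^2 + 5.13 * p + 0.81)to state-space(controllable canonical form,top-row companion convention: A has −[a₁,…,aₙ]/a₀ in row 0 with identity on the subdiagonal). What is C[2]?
Reachable canonical form: C = numerator coefficients (right-aligned, zero-padded to length n).
num = 3, C = [[0, 0, 3]].
C[2] = 3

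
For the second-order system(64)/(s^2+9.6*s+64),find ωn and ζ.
Standard form: ωn²/(s²+2ζωn·s+ωn²).
const=64=ωn² → ωn=8, s coeff=9.6=2ζωn → ζ=0.6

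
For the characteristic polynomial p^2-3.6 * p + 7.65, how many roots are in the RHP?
Poles: 1.8 + 2.1j, 1.8 - 2.1j. RHP poles (Re>0): 2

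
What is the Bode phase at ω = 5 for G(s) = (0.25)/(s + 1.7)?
Substitute s = j*5: G(j5) = 0.0152384 - 0.0448189j.
∠G(j5) = atan2(Im, Re) = atan2(-0.0448189, 0.0152384) = -71.22°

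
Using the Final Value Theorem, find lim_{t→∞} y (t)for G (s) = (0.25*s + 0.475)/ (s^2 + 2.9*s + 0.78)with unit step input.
FVT: lim_{t→∞} y(t) = lim_{s→0} s*Y(s) where Y(s) = G(s)/s.
= lim_{s→0} G(s) = G(0) = num(0)/den(0) = 0.475/0.78 = 0.609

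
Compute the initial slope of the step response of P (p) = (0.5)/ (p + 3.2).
IVT: y'(0⁺) = lim_{p→∞} p²·Y(p) = lim_{p→∞} p·P(p).
deg(num) = 0, deg(den) = 1, relative degree = 1, so p·P(p) → (leading num)/(leading den) = 0.5/1 = 0.5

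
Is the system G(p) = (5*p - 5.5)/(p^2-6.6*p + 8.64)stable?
Denominator: p^2 - 6.6*p + 8.64 = (p - 4.8)(p - 1.8). Poles: 1.8, 4.8. All Re(p)<0: No (unstable)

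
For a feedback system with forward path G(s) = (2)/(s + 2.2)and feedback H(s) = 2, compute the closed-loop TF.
Closed-loop T = G/(1+GH).
Numerator: G_num * H_den = 2.
Denominator: G_den * H_den + G_num * H_num = (s + 2.2) + (4) = s + 6.2.
T(s) = (2)/(s + 6.2)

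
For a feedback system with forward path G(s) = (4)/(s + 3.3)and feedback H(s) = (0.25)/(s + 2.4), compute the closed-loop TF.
Closed-loop T = G/(1+GH).
Numerator: G_num * H_den = 4*s + 9.6.
Denominator: G_den * H_den + G_num * H_num = (s^2 + 5.7*s + 7.92) + (1) = s^2 + 5.7*s + 8.92.
T(s) = (4*s + 9.6)/(s^2 + 5.7*s + 8.92)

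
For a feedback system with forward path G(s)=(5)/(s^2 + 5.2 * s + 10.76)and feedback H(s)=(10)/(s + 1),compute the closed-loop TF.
Closed-loop T = G/(1+GH).
Numerator: G_num * H_den = 5*s + 5.
Denominator: G_den * H_den + G_num * H_num = (s^3 + 6.2*s^2 + 15.96*s + 10.76) + (50) = s^3 + 6.2*s^2 + 15.96*s + 60.76.
T(s) = (5*s + 5)/(s^3 + 6.2*s^2 + 15.96*s + 60.76)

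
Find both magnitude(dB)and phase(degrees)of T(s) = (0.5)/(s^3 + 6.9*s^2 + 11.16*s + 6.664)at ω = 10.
Substitute s = j*10: T(j10) = -0.000271985 + 0.000353605j.
|T| = 20*log₁₀(sqrt(Re²+Im²)) = -67.01 dB.
∠T = atan2(Im, Re) = 127.57° (principal value).
Summing the individual angle contributions Σ∠(j10 − zᵢ) − Σ∠(j10 − pₖ) over the 0 zero(s) and 3 pole(s), each followed continuously from ω = 0 (DC phase referenced to (−180°, 180°]), gives -232.43°, i.e. the principal value - 360°. Continuous Bode phase = -232.43°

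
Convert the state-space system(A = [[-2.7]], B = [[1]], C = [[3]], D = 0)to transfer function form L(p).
L(p) = C(pI - A)⁻¹B + D.
Characteristic polynomial det(pI - A) = p + 2.7.
Numerator from C·adj(pI-A)·B + D·det(pI-A) = 3.
L(p) = (3)/(p + 2.7)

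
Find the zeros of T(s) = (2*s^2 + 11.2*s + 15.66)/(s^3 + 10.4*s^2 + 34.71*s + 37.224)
Set numerator = 0: 2*s^2 + 11.2*s + 15.66 = 2*(s + 2.9)(s + 2.7) = 0 → Zeros: -2.7, -2.9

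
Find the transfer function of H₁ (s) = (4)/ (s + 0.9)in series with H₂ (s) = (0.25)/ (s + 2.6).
Series: H = H₁ · H₂ = (n₁·n₂)/(d₁·d₂).
Num: n₁·n₂ = 1. Den: d₁·d₂ = s^2 + 3.5*s + 2.34.
H(s) = (1)/(s^2 + 3.5*s + 2.34)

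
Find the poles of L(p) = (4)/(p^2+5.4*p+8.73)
Set denominator = 0: p^2 + 5.4*p + 8.73 = 0 → Poles: -2.7 + 1.2j, -2.7 - 1.2j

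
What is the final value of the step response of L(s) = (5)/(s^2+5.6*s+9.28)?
FVT: lim_{t→∞} y(t) = lim_{s→0} s*Y(s) where Y(s) = L(s)/s.
= lim_{s→0} L(s) = L(0) = num(0)/den(0) = 5/9.28 = 0.5388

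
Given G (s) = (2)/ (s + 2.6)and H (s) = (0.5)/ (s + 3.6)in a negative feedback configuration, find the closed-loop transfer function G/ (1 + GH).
Closed-loop T = G/(1+GH).
Numerator: G_num * H_den = 2*s + 7.2.
Denominator: G_den * H_den + G_num * H_num = (s^2 + 6.2*s + 9.36) + (1) = s^2 + 6.2*s + 10.36.
T(s) = (2*s + 7.2)/(s^2 + 6.2*s + 10.36)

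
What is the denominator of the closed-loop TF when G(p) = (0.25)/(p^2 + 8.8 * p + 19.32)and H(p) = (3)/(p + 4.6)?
Characteristic poly = G_den * H_den + G_num * H_num = (p^3 + 13.4*p^2 + 59.8*p + 88.872) + (0.75) = p^3 + 13.4*p^2 + 59.8*p + 89.622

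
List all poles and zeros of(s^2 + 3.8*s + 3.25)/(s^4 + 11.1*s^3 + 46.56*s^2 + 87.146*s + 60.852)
Set denominator = 0: s^4 + 11.1*s^3 + 46.56*s^2 + 87.146*s + 60.852 = (s + 2)(s + 3.3)(s^2 + 5.8*s + 9.22) = 0 → Poles: -2, -2.9 + 0.9j, -2.9 - 0.9j, -3.3
Set numerator = 0: s^2 + 3.8*s + 3.25 = (s + 2.5)(s + 1.3) = 0 → Zeros: -1.3, -2.5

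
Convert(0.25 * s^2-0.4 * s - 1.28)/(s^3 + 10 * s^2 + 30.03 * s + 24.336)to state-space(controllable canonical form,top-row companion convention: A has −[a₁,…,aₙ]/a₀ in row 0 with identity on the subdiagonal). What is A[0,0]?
Reachable canonical form for den = s^3 + 10*s^2 + 30.03*s + 24.336: top row of A = -[a₁,a₂,...,aₙ]/a₀, ones on the subdiagonal, zeros elsewhere.
A = [[-10, -30.03, -24.336], [1, 0, 0], [0, 1, 0]].
A[0,0] = -10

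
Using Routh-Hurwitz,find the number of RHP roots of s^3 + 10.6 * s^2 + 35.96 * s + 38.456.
Routh array:
s^3: [1, 35.96]; s^2: [10.6, 38.456]; s^1: [32.3321]; s^0: [38.456]
First column: [1, 10.6, 32.3321, 38.456]. Sign changes = RHP roots = 0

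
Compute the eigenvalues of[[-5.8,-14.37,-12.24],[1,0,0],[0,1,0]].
Eigenvalues solve det(λI - A) = 0.
Characteristic polynomial: λ^3 + 5.8*λ^2 + 14.37*λ + 12.24 = 0.
Factor: (λ + 1.6)(λ^2 + 4.2*λ + 7.65) = 0.
Roots: -1.6, -2.1 + 1.8j, -2.1 - 1.8j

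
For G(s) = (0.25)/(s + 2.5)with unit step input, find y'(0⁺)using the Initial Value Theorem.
IVT: y'(0⁺) = lim_{s→∞} s²·Y(s) = lim_{s→∞} s·G(s).
deg(num) = 0, deg(den) = 1, relative degree = 1, so s·G(s) → (leading num)/(leading den) = 0.25/1 = 0.25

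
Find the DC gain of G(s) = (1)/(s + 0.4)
DC gain = G(0) = num(0)/den(0) = 1/0.4 = 2.5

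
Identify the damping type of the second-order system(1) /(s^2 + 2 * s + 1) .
Standard form: ωn²/(s²+2ζωn·s+ωn²) gives ωn=1, ζ=1.
Critically damped (ζ = 1)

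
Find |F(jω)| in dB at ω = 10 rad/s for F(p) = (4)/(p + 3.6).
Substitute p = j*10: F(j10) = 0.127479 - 0.354108j.
|F(j10)| = sqrt(Re² + Im²) = 0.3764.
20*log₁₀(0.3764) = -8.49 dB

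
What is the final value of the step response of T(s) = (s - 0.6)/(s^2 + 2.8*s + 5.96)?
FVT: lim_{t→∞} y(t) = lim_{s→0} s*Y(s) where Y(s) = T(s)/s.
= lim_{s→0} T(s) = T(0) = num(0)/den(0) = -0.6/5.96 = -0.1007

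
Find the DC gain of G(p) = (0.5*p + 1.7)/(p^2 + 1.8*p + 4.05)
DC gain = G(0) = num(0)/den(0) = 1.7/4.05 = 0.4198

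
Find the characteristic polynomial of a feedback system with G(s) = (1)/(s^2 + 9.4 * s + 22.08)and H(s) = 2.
Characteristic poly = G_den * H_den + G_num * H_num = (s^2 + 9.4*s + 22.08) + (2) = s^2 + 9.4*s + 24.08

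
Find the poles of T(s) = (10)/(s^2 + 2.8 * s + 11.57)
Set denominator = 0: s^2 + 2.8*s + 11.57 = 0 → Poles: -1.4 + 3.1j, -1.4 - 3.1j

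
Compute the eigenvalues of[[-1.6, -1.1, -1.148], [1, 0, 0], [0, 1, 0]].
Eigenvalues solve det(λI - A) = 0.
Characteristic polynomial: λ^3 + 1.6*λ^2 + 1.1*λ + 1.148 = 0.
Factor: (λ + 1.4)(λ^2 + 0.2*λ + 0.82) = 0.
Roots: -0.1 + 0.9j, -0.1 - 0.9j, -1.4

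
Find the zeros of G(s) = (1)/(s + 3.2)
Numerator is a nonzero constant (1) → Zeros: none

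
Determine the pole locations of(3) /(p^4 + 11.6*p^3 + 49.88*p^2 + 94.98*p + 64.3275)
Set denominator = 0: p^4 + 11.6*p^3 + 49.88*p^2 + 94.98*p + 64.3275 = (p + 1.5)(p + 4.5)(p^2 + 5.6*p + 9.53) = 0 → Poles: -1.5, -2.8 + 1.3j, -2.8 - 1.3j, -4.5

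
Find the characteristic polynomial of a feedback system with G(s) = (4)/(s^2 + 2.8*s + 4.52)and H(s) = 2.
Characteristic poly = G_den * H_den + G_num * H_num = (s^2 + 2.8*s + 4.52) + (8) = s^2 + 2.8*s + 12.52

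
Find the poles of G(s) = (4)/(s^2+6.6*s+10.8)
Set denominator = 0: s^2 + 6.6*s + 10.8 = (s + 3.6)(s + 3) = 0 → Poles: -3, -3.6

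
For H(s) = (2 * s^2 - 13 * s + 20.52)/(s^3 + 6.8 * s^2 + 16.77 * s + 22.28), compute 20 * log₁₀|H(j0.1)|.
Substitute s = j*0.1: H(j0.1) = 0.913309 - 0.12744j.
|H(j0.1)| = sqrt(Re² + Im²) = 0.9222.
20*log₁₀(0.9222) = -0.70 dB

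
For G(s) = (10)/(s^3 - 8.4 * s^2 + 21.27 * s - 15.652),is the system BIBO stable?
Denominator: s^3 - 8.4*s^2 + 21.27*s - 15.652 = (s - 1.3)(s - 2.8)(s - 4.3). Poles: 1.3, 2.8, 4.3. All Re(p)<0: No (unstable)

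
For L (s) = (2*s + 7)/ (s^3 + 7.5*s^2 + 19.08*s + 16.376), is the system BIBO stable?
Denominator: s^3 + 7.5*s^2 + 19.08*s + 16.376 = (s + 2.3)(s^2 + 5.2*s + 7.12). Poles: -2.3, -2.6 + 0.6j, -2.6 - 0.6j. All Re(p)<0: Yes (stable)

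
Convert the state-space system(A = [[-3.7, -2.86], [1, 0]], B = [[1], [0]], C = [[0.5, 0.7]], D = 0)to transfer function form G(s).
G(s) = C(sI - A)⁻¹B + D.
Characteristic polynomial det(sI - A) = s^2 + 3.7*s + 2.86.
Numerator from C·adj(sI-A)·B + D·det(sI-A) = 0.5*s + 0.7.
G(s) = (0.5*s + 0.7)/(s^2 + 3.7*s + 2.86)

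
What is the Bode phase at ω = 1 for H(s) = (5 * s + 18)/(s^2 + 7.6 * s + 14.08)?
Substitute s = j*1: H(j1) = 1.19486 - 0.312j.
∠H(j1) = atan2(Im, Re) = atan2(-0.312, 1.19486) = -14.63°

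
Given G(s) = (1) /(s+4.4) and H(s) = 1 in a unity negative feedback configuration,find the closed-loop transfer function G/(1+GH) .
Closed-loop T = G/(1+GH).
Numerator: G_num * H_den = 1.
Denominator: G_den * H_den + G_num * H_num = (s + 4.4) + (1) = s + 5.4.
T(s) = (1)/(s + 5.4)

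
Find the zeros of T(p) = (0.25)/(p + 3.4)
Numerator is a nonzero constant (0.25) → Zeros: none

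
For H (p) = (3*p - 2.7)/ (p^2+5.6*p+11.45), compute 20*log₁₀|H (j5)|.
Substitute p = j*5: H(j5) = 0.471872 - 0.131924j.
|H(j5)| = sqrt(Re² + Im²) = 0.49.
20*log₁₀(0.49) = -6.20 dB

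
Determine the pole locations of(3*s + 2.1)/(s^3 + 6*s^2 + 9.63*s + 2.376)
Set denominator = 0: s^3 + 6*s^2 + 9.63*s + 2.376 = (s + 3.3)(s + 2.4)(s + 0.3) = 0 → Poles: -0.3, -2.4, -3.3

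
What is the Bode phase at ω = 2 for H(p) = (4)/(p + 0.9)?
Substitute p = j*2: H(j2) = 0.748441 - 1.6632j.
∠H(j2) = atan2(Im, Re) = atan2(-1.6632, 0.748441) = -65.77°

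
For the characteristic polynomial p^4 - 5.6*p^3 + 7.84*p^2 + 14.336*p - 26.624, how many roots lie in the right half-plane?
Factor: p^4 - 5.6*p^3 + 7.84*p^2 + 14.336*p - 26.624 = (p - 1.6)(p + 1.6)(p^2 - 5.6*p + 10.4).
Roots: -1.6, 1.6, 2.8 + 1.6j, 2.8 - 1.6j.
RHP roots (Re>0): 3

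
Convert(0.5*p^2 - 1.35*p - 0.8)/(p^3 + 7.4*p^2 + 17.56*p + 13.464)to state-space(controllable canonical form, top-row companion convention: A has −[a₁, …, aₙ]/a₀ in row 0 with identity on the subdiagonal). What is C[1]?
Reachable canonical form: C = numerator coefficients (right-aligned, zero-padded to length n).
num = 0.5*p^2 - 1.35*p - 0.8, C = [[0.5, -1.35, -0.8]].
C[1] = -1.35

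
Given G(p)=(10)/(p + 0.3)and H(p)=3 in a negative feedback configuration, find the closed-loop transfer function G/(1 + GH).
Closed-loop T = G/(1+GH).
Numerator: G_num * H_den = 10.
Denominator: G_den * H_den + G_num * H_num = (p + 0.3) + (30) = p + 30.3.
T(p) = (10)/(p + 30.3)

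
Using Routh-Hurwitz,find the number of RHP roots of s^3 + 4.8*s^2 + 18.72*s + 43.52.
Routh array:
s^3: [1, 18.72]; s^2: [4.8, 43.52]; s^1: [9.65333]; s^0: [43.52]
First column: [1, 4.8, 9.65333, 43.52]. Sign changes = RHP roots = 0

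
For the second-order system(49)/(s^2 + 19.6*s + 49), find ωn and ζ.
Standard form: ωn²/(s²+2ζωn·s+ωn²).
const=49=ωn² → ωn=7, s coeff=19.6=2ζωn → ζ=1.4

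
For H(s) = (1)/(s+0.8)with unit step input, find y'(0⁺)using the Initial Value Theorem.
IVT: y'(0⁺) = lim_{s→∞} s²·Y(s) = lim_{s→∞} s·H(s).
deg(num) = 0, deg(den) = 1, relative degree = 1, so s·H(s) → (leading num)/(leading den) = 1/1 = 1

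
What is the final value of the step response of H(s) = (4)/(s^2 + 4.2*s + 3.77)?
FVT: lim_{t→∞} y(t) = lim_{s→0} s*Y(s) where Y(s) = H(s)/s.
= lim_{s→0} H(s) = H(0) = num(0)/den(0) = 4/3.77 = 1.061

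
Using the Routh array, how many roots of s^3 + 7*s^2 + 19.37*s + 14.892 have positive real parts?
Routh array:
s^3: [1, 19.37]; s^2: [7, 14.892]; s^1: [17.2426]; s^0: [14.892]
First column: [1, 7, 17.2426, 14.892]. Sign changes = RHP roots = 0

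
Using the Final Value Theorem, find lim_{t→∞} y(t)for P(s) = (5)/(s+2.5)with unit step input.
FVT: lim_{t→∞} y(t) = lim_{s→0} s*Y(s) where Y(s) = P(s)/s.
= lim_{s→0} P(s) = P(0) = num(0)/den(0) = 5/2.5 = 2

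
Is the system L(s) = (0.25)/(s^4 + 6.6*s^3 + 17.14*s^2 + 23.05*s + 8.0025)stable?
Denominator: s^4 + 6.6*s^3 + 17.14*s^2 + 23.05*s + 8.0025 = (s + 3.3)(s + 0.5)(s^2 + 2.8*s + 4.85). Poles: -0.5, -1.4 + 1.7j, -1.4 - 1.7j, -3.3. All Re(p)<0: Yes (stable)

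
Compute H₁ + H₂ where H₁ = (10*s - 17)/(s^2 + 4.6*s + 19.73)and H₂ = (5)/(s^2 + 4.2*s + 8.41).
Parallel: H = H₁ + H₂ = (n₁·d₂ + n₂·d₁)/(d₁·d₂).
n₁·d₂ = 10*s^3 + 25*s^2 + 12.7*s - 142.97. n₂·d₁ = 5*s^2 + 23*s + 98.65. Sum = 10*s^3 + 30*s^2 + 35.7*s - 44.32. d₁·d₂ = s^4 + 8.8*s^3 + 47.46*s^2 + 121.552*s + 165.9293.
H(s) = (10*s^3 + 30*s^2 + 35.7*s - 44.32)/(s^4 + 8.8*s^3 + 47.46*s^2 + 121.552*s + 165.9293)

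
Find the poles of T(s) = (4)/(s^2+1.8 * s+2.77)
Set denominator = 0: s^2 + 1.8*s + 2.77 = 0 → Poles: -0.9 + 1.4j, -0.9 - 1.4j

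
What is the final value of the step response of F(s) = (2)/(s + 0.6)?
FVT: lim_{t→∞} y(t) = lim_{s→0} s*Y(s) where Y(s) = F(s)/s.
= lim_{s→0} F(s) = F(0) = num(0)/den(0) = 2/0.6 = 3.333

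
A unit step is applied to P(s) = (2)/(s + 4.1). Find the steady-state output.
FVT: lim_{t→∞} y(t) = lim_{s→0} s*Y(s) where Y(s) = P(s)/s.
= lim_{s→0} P(s) = P(0) = num(0)/den(0) = 2/4.1 = 0.4878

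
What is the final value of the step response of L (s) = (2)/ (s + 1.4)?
FVT: lim_{t→∞} y(t) = lim_{s→0} s*Y(s) where Y(s) = L(s)/s.
= lim_{s→0} L(s) = L(0) = num(0)/den(0) = 2/1.4 = 1.429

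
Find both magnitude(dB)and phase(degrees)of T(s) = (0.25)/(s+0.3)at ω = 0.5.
Substitute s = j*0.5: T(j0.5) = 0.220588 - 0.367647j.
|T| = 20*log₁₀(sqrt(Re²+Im²)) = -7.36 dB.
∠T = atan2(Im, Re) = -59.04°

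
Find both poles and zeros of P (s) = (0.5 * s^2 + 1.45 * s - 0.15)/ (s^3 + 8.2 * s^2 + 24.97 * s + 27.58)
Set denominator = 0: s^3 + 8.2*s^2 + 24.97*s + 27.58 = (s + 2.8)(s^2 + 5.4*s + 9.85) = 0 → Poles: -2.7 + 1.6j, -2.7 - 1.6j, -2.8
Set numerator = 0: 0.5*s^2 + 1.45*s - 0.15 = 0.5*(s - 0.1)(s + 3) = 0 → Zeros: -3, 0.1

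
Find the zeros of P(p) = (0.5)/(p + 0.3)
Numerator is a nonzero constant (0.5) → Zeros: none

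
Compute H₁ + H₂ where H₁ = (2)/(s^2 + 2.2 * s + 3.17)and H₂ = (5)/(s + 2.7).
Parallel: H = H₁ + H₂ = (n₁·d₂ + n₂·d₁)/(d₁·d₂).
n₁·d₂ = 2*s + 5.4. n₂·d₁ = 5*s^2 + 11*s + 15.85. Sum = 5*s^2 + 13*s + 21.25. d₁·d₂ = s^3 + 4.9*s^2 + 9.11*s + 8.559.
H(s) = (5*s^2 + 13*s + 21.25)/(s^3 + 4.9*s^2 + 9.11*s + 8.559)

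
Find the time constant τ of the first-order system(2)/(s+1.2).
First-order system: τ = -1/pole. Pole = -1.2. τ = -1/(-1.2) = 0.8333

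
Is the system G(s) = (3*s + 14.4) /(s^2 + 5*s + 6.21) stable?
Denominator: s^2 + 5*s + 6.21 = (s + 2.7)(s + 2.3). Poles: -2.3, -2.7. All Re(p)<0: Yes (stable)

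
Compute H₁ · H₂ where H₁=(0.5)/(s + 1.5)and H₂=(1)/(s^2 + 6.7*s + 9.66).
Series: H = H₁ · H₂ = (n₁·n₂)/(d₁·d₂).
Num: n₁·n₂ = 0.5. Den: d₁·d₂ = s^3 + 8.2*s^2 + 19.71*s + 14.49.
H(s) = (0.5)/(s^3 + 8.2*s^2 + 19.71*s + 14.49)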